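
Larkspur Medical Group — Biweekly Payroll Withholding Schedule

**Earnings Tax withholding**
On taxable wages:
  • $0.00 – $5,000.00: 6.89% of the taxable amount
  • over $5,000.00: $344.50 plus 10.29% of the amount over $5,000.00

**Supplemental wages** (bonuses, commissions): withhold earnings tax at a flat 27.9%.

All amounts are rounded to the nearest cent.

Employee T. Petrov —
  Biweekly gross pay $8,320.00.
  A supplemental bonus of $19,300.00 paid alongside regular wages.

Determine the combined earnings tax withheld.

$6,070.83

Earnings Tax: taxable = $8,320.00
  $344.50 + 10.29% × ($8,320.00 − $5,000.00) = $344.50 + 10.29% × $3,320.00 = $686.13
Supplemental (27.9% flat on bonus): 27.9% × $19,300.00 = $5,384.70
Total earnings tax: $686.13 + $5,384.70 = $6,070.83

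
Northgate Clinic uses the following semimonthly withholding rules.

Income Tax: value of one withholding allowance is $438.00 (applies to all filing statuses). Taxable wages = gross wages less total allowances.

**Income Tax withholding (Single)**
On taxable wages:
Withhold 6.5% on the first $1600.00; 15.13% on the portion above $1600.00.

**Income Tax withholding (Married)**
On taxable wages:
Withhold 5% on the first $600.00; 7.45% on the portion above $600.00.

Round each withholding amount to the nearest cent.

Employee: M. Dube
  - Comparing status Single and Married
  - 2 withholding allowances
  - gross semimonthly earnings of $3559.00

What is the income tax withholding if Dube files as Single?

$267.86

Income Tax (Single): taxable = $3559.00 − 2×$438.00 = $2683.00
  $104.00 + 15.13% × ($2683.00 − $1600.00) = $104.00 + 15.13% × $1083.00 = $267.86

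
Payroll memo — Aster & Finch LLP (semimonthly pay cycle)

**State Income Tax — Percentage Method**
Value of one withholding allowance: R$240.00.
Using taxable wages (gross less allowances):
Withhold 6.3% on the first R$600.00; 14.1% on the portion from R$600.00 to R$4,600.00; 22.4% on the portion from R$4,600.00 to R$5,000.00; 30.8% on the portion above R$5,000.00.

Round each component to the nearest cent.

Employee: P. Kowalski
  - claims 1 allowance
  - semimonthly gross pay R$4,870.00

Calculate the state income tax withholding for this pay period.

State Income Tax: taxable = R$4,870.00 − 1×R$240.00 = R$4,630.00
  R$601.80 + 22.4% × (R$4,630.00 − R$4,600.00) = R$601.80 + 22.4% × R$30.00 = R$608.52

R$608.52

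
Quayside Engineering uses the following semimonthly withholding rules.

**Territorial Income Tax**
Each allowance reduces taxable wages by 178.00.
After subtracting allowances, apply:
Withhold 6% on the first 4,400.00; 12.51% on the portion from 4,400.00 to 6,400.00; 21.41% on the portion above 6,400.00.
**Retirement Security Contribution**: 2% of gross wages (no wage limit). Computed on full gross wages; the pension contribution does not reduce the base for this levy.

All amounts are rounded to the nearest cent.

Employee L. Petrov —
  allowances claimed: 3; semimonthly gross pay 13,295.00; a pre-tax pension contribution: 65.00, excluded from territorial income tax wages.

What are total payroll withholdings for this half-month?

Territorial Income Tax: taxable = 13,295.00 − 65.00 − 3×178.00 = 12,696.00
  514.20 + 21.41% × (12,696.00 − 6,400.00) = 514.20 + 21.41% × 6,296.00 = 1,862.17
Retirement Security Contribution: 2% × 13,295.00 = 265.90
Total: 1,862.17 + 265.90 = 2,128.07

2,128.07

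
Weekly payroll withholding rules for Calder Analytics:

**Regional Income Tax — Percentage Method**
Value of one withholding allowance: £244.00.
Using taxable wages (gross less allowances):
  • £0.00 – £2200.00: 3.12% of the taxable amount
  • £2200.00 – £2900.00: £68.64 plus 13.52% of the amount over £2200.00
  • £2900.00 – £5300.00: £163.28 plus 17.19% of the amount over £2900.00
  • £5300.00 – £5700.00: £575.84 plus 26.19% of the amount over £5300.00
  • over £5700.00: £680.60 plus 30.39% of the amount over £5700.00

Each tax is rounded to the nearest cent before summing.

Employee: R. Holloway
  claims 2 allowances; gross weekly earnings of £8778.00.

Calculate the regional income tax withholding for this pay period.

Regional Income Tax: taxable = £8778.00 − 2×£244.00 = £8290.00
  £680.60 + 30.39% × (£8290.00 − £5700.00) = £680.60 + 30.39% × £2590.00 = £1467.70

£1467.70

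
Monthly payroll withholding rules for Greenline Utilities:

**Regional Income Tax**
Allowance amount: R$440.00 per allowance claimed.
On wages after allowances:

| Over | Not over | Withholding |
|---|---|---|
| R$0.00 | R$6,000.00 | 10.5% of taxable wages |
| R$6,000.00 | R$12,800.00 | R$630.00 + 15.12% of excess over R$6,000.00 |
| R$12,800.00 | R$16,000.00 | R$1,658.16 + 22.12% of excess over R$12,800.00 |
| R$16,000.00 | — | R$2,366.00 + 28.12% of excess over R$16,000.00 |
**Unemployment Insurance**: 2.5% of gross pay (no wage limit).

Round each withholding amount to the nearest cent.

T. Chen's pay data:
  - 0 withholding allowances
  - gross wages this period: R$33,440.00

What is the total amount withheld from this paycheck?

Regional Income Tax: taxable = R$33,440.00
  R$2,366.00 + 28.12% × (R$33,440.00 − R$16,000.00) = R$2,366.00 + 28.12% × R$17,440.00 = R$7,270.13
Unemployment Insurance: 2.5% × R$33,440.00 = R$836.00
Total: R$7,270.13 + R$836.00 = R$8,106.13

R$8,106.13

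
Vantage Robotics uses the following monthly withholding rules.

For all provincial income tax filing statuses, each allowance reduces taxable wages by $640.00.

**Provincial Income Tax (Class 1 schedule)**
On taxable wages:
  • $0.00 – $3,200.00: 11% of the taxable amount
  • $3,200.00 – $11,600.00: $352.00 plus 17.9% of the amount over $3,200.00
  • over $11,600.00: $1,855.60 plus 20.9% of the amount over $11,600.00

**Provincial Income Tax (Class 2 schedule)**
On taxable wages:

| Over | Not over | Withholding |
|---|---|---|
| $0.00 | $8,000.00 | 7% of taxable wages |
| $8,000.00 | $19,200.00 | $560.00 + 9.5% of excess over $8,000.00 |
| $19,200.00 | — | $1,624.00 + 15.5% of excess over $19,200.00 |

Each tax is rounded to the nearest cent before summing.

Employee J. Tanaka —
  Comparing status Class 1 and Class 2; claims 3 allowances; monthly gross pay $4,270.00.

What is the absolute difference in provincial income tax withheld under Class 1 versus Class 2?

Provincial Income Tax (Class 1): taxable = $4,270.00 − 3×$640.00 = $2,350.00
  11% × $2,350.00 = $258.50
Provincial Income Tax (Class 2): taxable = $4,270.00 − 3×$640.00 = $2,350.00
  7% × $2,350.00 = $164.50
Difference: |$258.50 − $164.50| = $94.00 (higher under Class 1)

$94.00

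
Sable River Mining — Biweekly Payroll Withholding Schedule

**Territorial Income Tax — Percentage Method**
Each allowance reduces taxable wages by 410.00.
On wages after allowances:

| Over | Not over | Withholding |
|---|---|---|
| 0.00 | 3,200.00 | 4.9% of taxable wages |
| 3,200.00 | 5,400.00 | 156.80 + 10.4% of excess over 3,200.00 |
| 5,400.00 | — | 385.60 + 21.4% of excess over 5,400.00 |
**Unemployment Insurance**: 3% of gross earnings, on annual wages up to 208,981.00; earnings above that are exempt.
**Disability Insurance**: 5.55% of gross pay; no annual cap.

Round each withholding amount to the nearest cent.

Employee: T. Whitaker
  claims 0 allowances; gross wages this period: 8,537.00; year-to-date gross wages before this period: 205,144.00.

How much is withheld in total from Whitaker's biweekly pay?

Territorial Income Tax: taxable = 8,537.00
  385.60 + 21.4% × (8,537.00 − 5,400.00) = 385.60 + 21.4% × 3,137.00 = 1,056.92
Unemployment Insurance: cap 208,981.00 − YTD 205,144.00 = 3,837.00 subject; 3% × 3,837.00 = 115.11
Disability Insurance: 5.55% × 8,537.00 = 473.80
Total: 1,056.92 + 115.11 + 473.80 = 1,645.83

1,645.83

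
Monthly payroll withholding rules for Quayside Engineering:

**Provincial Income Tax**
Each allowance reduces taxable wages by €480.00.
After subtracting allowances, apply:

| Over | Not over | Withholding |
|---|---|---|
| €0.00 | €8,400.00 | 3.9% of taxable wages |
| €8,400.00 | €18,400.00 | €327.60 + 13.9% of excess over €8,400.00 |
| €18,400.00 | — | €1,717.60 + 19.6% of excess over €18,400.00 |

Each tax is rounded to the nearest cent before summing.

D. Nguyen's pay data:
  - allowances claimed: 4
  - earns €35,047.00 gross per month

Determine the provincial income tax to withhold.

Provincial Income Tax: taxable = €35,047.00 − 4×€480.00 = €33,127.00
  €1,717.60 + 19.6% × (€33,127.00 − €18,400.00) = €1,717.60 + 19.6% × €14,727.00 = €4,604.09

€4,604.09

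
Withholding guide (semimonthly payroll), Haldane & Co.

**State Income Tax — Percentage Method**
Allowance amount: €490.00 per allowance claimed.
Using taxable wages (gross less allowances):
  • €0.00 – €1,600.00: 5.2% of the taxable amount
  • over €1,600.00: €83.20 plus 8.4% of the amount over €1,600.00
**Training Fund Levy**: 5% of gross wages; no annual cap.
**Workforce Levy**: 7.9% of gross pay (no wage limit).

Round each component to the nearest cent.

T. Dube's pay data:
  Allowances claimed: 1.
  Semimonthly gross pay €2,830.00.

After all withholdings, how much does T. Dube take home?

State Income Tax: taxable = €2,830.00 − 1×€490.00 = €2,340.00
  €83.20 + 8.4% × (€2,340.00 − €1,600.00) = €83.20 + 8.4% × €740.00 = €145.36
Training Fund Levy: 5% × €2,830.00 = €141.50
Workforce Levy: 7.9% × €2,830.00 = €223.57
Total withheld: €145.36 + €141.50 + €223.57 = €510.43
Net pay: €2,830.00 − €510.43 = €2,319.57

€2,319.57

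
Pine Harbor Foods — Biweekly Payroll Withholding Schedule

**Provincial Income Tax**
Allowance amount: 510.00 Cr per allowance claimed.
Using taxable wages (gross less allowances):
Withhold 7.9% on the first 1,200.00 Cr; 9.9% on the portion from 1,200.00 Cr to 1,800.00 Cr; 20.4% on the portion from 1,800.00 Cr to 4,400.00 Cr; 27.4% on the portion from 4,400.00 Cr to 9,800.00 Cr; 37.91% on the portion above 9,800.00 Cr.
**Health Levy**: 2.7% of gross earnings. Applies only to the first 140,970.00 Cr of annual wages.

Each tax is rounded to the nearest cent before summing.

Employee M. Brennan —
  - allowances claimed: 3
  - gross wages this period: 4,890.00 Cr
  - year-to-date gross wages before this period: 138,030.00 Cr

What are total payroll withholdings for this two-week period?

Provincial Income Tax: taxable = 4,890.00 Cr − 3×510.00 Cr = 3,360.00 Cr
  154.20 Cr + 20.4% × (3,360.00 Cr − 1,800.00 Cr) = 154.20 Cr + 20.4% × 1,560.00 Cr = 472.44 Cr
Health Levy: cap 140,970.00 Cr − YTD 138,030.00 Cr = 2,940.00 Cr subject; 2.7% × 2,940.00 Cr = 79.38 Cr
Total: 472.44 Cr + 79.38 Cr = 551.82 Cr

551.82 Cr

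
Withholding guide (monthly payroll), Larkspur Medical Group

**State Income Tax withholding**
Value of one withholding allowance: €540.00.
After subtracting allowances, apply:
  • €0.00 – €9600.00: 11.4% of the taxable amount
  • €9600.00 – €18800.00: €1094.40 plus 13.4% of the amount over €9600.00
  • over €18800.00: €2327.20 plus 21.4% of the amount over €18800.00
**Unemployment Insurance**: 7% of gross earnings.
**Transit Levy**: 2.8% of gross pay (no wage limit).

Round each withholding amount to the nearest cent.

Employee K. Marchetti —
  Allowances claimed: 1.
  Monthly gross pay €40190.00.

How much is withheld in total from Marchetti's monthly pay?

€10727.72

State Income Tax: taxable = €40190.00 − 1×€540.00 = €39650.00
  €2327.20 + 21.4% × (€39650.00 − €18800.00) = €2327.20 + 21.4% × €20850.00 = €6789.10
Unemployment Insurance: 7% × €40190.00 = €2813.30
Transit Levy: 2.8% × €40190.00 = €1125.32
Total: €6789.10 + €2813.30 + €1125.32 = €10727.72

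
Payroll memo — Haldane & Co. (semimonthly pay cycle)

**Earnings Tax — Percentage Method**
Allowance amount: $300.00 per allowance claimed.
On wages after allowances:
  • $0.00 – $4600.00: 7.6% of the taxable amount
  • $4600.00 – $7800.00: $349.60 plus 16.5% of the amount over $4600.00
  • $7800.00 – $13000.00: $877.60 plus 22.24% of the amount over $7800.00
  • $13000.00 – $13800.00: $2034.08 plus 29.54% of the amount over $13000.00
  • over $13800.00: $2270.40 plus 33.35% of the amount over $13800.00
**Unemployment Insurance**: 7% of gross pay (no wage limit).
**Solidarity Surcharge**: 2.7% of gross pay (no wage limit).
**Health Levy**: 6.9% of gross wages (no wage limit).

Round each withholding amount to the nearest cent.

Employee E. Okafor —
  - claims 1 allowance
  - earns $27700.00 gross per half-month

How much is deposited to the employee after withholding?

Earnings Tax: taxable = $27700.00 − 1×$300.00 = $27400.00
  $2270.40 + 33.35% × ($27400.00 − $13800.00) = $2270.40 + 33.35% × $13600.00 = $6806.00
Unemployment Insurance: 7% × $27700.00 = $1939.00
Solidarity Surcharge: 2.7% × $27700.00 = $747.90
Health Levy: 6.9% × $27700.00 = $1911.30
Total withheld: $6806.00 + $1939.00 + $747.90 + $1911.30 = $11404.20
Net pay: $27700.00 − $11404.20 = $16295.80

$16295.80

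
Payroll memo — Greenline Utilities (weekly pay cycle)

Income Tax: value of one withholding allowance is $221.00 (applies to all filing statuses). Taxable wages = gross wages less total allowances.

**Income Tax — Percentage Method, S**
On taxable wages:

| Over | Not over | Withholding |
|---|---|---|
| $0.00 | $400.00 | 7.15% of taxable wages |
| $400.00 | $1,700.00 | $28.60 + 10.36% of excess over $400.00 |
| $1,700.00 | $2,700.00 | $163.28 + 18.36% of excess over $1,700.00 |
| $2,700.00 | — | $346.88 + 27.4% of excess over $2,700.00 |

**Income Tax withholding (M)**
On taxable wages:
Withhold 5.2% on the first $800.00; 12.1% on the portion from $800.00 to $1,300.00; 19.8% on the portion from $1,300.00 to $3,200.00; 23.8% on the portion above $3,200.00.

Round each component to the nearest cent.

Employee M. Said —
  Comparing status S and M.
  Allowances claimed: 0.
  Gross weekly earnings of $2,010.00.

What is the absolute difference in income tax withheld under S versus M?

$22.48

Income Tax (S): taxable = $2,010.00
  $163.28 + 18.36% × ($2,010.00 − $1,700.00) = $163.28 + 18.36% × $310.00 = $220.20
Income Tax (M): taxable = $2,010.00
  $102.10 + 19.8% × ($2,010.00 − $1,300.00) = $102.10 + 19.8% × $710.00 = $242.68
Difference: |$220.20 − $242.68| = $22.48 (higher under M)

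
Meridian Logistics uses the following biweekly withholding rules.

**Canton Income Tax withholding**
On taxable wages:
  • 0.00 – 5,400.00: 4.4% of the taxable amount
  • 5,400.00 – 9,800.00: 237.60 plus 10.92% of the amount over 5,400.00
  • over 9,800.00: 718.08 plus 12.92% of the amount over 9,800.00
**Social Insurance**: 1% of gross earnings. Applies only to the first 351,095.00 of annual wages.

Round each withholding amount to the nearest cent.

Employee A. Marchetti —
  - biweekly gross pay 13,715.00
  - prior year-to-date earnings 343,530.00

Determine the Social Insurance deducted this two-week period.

Social Insurance: cap 351,095.00 − YTD 343,530.00 = 7,565.00 subject; 1% × 7,565.00 = 75.65

75.65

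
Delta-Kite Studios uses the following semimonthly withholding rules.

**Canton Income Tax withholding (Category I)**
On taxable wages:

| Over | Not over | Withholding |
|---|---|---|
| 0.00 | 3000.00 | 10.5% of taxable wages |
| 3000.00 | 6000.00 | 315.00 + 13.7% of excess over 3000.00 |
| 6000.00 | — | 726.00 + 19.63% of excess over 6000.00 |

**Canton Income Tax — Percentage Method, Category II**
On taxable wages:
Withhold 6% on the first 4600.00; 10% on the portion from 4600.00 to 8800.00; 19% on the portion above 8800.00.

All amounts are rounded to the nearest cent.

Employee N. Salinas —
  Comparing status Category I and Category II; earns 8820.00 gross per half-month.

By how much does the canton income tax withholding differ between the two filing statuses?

Canton Income Tax (Category I): taxable = 8820.00
  726.00 + 19.63% × (8820.00 − 6000.00) = 726.00 + 19.63% × 2820.00 = 1279.57
Canton Income Tax (Category II): taxable = 8820.00
  696.00 + 19% × (8820.00 − 8800.00) = 696.00 + 19% × 20.00 = 699.80
Difference: |1279.57 − 699.80| = 579.77 (higher under Category I)

579.77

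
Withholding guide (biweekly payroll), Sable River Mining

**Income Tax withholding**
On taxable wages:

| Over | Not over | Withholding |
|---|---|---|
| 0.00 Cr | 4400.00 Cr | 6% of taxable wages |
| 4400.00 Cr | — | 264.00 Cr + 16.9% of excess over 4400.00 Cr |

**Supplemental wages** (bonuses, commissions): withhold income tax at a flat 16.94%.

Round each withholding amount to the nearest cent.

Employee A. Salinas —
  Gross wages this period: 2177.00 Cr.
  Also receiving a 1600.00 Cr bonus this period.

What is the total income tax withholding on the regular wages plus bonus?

401.66 Cr

Income Tax: taxable = 2177.00 Cr
  6% × 2177.00 Cr = 130.62 Cr
Supplemental (16.94% flat on bonus): 16.94% × 1600.00 Cr = 271.04 Cr
Total income tax: 130.62 Cr + 271.04 Cr = 401.66 Cr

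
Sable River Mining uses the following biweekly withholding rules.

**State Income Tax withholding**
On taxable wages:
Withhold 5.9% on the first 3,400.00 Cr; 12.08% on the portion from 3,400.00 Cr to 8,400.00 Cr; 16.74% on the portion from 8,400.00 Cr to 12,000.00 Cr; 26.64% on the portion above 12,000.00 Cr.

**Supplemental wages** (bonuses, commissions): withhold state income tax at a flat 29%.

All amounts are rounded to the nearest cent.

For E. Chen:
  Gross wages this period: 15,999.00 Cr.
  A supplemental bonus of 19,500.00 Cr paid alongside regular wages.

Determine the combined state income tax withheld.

8,127.57 Cr

State Income Tax: taxable = 15,999.00 Cr
  1,407.24 Cr + 26.64% × (15,999.00 Cr − 12,000.00 Cr) = 1,407.24 Cr + 26.64% × 3,999.00 Cr = 2,472.57 Cr
Supplemental (29% flat on bonus): 29% × 19,500.00 Cr = 5,655.00 Cr
Total state income tax: 2,472.57 Cr + 5,655.00 Cr = 8,127.57 Cr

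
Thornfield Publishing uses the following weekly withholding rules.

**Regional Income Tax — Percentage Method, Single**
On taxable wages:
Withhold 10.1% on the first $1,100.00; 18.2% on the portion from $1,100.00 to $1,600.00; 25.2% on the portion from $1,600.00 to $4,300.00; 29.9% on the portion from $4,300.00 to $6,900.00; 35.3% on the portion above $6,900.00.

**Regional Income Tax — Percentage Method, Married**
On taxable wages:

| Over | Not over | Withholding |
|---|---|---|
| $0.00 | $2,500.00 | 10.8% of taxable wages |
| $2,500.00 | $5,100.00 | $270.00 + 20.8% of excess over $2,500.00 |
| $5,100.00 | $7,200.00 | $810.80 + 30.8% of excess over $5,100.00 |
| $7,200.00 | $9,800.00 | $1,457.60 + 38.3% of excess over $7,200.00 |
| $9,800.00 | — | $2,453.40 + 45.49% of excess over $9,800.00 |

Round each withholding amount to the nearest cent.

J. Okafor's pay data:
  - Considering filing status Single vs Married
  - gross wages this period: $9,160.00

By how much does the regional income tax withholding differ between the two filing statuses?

Regional Income Tax (Single): taxable = $9,160.00
  $1,659.90 + 35.3% × ($9,160.00 − $6,900.00) = $1,659.90 + 35.3% × $2,260.00 = $2,457.68
Regional Income Tax (Married): taxable = $9,160.00
  $1,457.60 + 38.3% × ($9,160.00 − $7,200.00) = $1,457.60 + 38.3% × $1,960.00 = $2,208.28
Difference: |$2,457.68 − $2,208.28| = $249.40 (higher under Single)

$249.40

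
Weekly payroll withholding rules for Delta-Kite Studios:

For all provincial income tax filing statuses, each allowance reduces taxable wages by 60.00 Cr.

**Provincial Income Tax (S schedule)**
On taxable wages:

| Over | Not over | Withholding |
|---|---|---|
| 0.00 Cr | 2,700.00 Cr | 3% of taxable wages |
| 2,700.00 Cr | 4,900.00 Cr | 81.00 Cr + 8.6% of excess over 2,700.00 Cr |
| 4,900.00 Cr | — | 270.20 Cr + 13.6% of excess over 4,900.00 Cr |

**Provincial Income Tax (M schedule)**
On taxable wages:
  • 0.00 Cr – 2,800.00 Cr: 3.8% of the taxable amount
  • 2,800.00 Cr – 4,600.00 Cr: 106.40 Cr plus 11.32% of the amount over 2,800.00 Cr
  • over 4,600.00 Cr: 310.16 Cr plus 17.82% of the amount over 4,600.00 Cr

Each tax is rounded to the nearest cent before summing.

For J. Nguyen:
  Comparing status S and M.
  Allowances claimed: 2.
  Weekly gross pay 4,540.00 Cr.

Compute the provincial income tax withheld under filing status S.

Provincial Income Tax (S): taxable = 4,540.00 Cr − 2×60.00 Cr = 4,420.00 Cr
  81.00 Cr + 8.6% × (4,420.00 Cr − 2,700.00 Cr) = 81.00 Cr + 8.6% × 1,720.00 Cr = 228.92 Cr

228.92 Cr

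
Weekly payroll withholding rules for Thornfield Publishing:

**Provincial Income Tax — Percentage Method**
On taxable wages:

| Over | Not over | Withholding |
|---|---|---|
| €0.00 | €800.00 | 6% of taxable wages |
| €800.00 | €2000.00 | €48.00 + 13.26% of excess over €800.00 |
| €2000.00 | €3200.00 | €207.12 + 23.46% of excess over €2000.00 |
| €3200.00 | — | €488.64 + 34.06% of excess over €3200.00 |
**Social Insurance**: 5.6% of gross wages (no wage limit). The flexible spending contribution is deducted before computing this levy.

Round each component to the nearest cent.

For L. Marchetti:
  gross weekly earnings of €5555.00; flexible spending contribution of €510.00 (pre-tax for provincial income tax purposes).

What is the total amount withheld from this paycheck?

Provincial Income Tax: taxable = €5555.00 − €510.00 = €5045.00
  €488.64 + 34.06% × (€5045.00 − €3200.00) = €488.64 + 34.06% × €1845.00 = €1117.05
Social Insurance: 5.6% × €5045.00 = €282.52
Total: €1117.05 + €282.52 = €1399.57

€1399.57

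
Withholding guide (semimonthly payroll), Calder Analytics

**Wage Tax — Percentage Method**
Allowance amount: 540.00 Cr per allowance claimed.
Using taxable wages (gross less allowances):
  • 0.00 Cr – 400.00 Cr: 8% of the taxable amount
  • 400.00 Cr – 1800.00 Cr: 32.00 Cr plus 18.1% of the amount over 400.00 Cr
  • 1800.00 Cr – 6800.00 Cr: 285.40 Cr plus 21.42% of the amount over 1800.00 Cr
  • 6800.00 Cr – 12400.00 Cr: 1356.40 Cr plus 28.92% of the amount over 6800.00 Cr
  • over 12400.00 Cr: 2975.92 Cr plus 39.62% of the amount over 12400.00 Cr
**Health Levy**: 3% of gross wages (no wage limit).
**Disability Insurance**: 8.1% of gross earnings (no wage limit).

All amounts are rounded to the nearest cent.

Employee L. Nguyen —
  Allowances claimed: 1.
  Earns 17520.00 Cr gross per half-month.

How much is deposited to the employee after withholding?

Wage Tax: taxable = 17520.00 Cr − 1×540.00 Cr = 16980.00 Cr
  2975.92 Cr + 39.62% × (16980.00 Cr − 12400.00 Cr) = 2975.92 Cr + 39.62% × 4580.00 Cr = 4790.52 Cr
Health Levy: 3% × 17520.00 Cr = 525.60 Cr
Disability Insurance: 8.1% × 17520.00 Cr = 1419.12 Cr
Total withheld: 4790.52 Cr + 525.60 Cr + 1419.12 Cr = 6735.24 Cr
Net pay: 17520.00 Cr − 6735.24 Cr = 10784.76 Cr

10784.76 Cr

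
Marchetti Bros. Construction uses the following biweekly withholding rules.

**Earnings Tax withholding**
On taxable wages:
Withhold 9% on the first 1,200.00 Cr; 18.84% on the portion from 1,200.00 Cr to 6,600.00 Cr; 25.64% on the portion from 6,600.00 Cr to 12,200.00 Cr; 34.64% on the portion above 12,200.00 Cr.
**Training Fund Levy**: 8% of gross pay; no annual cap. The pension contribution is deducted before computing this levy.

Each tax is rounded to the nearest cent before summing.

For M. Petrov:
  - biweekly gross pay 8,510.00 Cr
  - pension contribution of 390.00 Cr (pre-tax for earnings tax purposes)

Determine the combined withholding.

Earnings Tax: taxable = 8,510.00 Cr − 390.00 Cr = 8,120.00 Cr
  1,125.36 Cr + 25.64% × (8,120.00 Cr − 6,600.00 Cr) = 1,125.36 Cr + 25.64% × 1,520.00 Cr = 1,515.09 Cr
Training Fund Levy: 8% × 8,120.00 Cr = 649.60 Cr
Total: 1,515.09 Cr + 649.60 Cr = 2,164.69 Cr

2,164.69 Cr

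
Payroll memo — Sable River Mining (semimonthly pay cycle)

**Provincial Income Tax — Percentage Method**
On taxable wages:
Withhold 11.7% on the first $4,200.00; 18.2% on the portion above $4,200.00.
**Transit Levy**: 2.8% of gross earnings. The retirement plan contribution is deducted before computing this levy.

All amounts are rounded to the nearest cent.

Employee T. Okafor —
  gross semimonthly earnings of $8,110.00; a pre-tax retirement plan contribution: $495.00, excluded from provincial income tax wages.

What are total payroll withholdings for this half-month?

$1,326.15

Provincial Income Tax: taxable = $8,110.00 − $495.00 = $7,615.00
  $491.40 + 18.2% × ($7,615.00 − $4,200.00) = $491.40 + 18.2% × $3,415.00 = $1,112.93
Transit Levy: 2.8% × $7,615.00 = $213.22
Total: $1,112.93 + $213.22 = $1,326.15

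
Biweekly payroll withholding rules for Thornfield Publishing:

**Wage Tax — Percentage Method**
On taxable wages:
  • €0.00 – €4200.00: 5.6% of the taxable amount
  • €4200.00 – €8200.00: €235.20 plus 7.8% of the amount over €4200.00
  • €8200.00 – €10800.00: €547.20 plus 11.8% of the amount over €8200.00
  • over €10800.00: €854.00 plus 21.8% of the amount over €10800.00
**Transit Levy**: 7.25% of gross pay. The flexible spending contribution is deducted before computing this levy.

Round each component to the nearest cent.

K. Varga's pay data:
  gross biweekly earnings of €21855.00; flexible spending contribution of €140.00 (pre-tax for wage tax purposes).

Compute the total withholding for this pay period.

Wage Tax: taxable = €21855.00 − €140.00 = €21715.00
  €854.00 + 21.8% × (€21715.00 − €10800.00) = €854.00 + 21.8% × €10915.00 = €3233.47
Transit Levy: 7.25% × €21715.00 = €1574.34
Total: €3233.47 + €1574.34 = €4807.81

€4807.81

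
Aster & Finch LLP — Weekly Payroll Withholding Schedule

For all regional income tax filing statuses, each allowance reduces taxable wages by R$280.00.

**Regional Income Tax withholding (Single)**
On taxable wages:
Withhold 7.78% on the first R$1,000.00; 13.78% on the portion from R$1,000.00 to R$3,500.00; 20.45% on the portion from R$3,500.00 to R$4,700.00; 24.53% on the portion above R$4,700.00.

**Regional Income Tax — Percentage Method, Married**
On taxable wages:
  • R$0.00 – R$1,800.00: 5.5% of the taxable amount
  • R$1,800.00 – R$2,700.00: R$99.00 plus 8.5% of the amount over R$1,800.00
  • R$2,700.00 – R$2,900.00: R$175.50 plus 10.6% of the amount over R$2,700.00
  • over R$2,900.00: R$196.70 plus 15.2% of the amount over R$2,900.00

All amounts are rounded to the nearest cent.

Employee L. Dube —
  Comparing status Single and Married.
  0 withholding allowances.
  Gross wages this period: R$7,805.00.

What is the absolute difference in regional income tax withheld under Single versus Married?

Regional Income Tax (Single): taxable = R$7,805.00
  R$667.70 + 24.53% × (R$7,805.00 − R$4,700.00) = R$667.70 + 24.53% × R$3,105.00 = R$1,429.36
Regional Income Tax (Married): taxable = R$7,805.00
  R$196.70 + 15.2% × (R$7,805.00 − R$2,900.00) = R$196.70 + 15.2% × R$4,905.00 = R$942.26
Difference: |R$1,429.36 − R$942.26| = R$487.10 (higher under Single)

R$487.10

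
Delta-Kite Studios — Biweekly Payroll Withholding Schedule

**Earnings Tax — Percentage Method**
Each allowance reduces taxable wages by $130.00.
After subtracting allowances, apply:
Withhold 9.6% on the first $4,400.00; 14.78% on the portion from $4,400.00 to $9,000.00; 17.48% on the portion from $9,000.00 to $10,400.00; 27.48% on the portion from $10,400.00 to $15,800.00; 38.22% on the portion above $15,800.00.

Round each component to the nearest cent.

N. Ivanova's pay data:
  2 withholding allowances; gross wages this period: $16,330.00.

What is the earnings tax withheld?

$2,934.11

Earnings Tax: taxable = $16,330.00 − 2×$130.00 = $16,070.00
  $2,830.92 + 38.22% × ($16,070.00 − $15,800.00) = $2,830.92 + 38.22% × $270.00 = $2,934.11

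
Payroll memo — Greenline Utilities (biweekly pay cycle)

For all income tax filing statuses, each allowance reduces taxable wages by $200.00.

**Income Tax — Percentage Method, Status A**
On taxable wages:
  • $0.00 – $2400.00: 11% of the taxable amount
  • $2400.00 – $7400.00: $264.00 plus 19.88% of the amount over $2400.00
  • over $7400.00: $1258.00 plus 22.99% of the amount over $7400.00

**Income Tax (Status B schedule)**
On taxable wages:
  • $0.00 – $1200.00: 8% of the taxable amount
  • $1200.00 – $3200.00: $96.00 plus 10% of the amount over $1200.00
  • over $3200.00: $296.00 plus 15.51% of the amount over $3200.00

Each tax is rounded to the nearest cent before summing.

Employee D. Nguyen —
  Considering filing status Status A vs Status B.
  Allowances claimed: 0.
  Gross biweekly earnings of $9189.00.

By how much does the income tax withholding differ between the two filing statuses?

$444.40

Income Tax (Status A): taxable = $9189.00
  $1258.00 + 22.99% × ($9189.00 − $7400.00) = $1258.00 + 22.99% × $1789.00 = $1669.29
Income Tax (Status B): taxable = $9189.00
  $296.00 + 15.51% × ($9189.00 − $3200.00) = $296.00 + 15.51% × $5989.00 = $1224.89
Difference: |$1669.29 − $1224.89| = $444.40 (higher under Status A)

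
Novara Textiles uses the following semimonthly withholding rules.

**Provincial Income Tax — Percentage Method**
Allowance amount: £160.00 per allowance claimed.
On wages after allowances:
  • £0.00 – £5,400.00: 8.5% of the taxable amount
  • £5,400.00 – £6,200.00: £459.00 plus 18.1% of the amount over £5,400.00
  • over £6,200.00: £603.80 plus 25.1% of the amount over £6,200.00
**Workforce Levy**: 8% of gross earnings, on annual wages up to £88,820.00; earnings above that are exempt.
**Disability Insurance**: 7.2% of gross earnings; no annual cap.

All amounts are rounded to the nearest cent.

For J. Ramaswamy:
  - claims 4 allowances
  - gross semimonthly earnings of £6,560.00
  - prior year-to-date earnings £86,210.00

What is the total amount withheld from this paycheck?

Provincial Income Tax: taxable = £6,560.00 − 4×£160.00 = £5,920.00
  £459.00 + 18.1% × (£5,920.00 − £5,400.00) = £459.00 + 18.1% × £520.00 = £553.12
Workforce Levy: cap £88,820.00 − YTD £86,210.00 = £2,610.00 subject; 8% × £2,610.00 = £208.80
Disability Insurance: 7.2% × £6,560.00 = £472.32
Total: £553.12 + £208.80 + £472.32 = £1,234.24

£1,234.24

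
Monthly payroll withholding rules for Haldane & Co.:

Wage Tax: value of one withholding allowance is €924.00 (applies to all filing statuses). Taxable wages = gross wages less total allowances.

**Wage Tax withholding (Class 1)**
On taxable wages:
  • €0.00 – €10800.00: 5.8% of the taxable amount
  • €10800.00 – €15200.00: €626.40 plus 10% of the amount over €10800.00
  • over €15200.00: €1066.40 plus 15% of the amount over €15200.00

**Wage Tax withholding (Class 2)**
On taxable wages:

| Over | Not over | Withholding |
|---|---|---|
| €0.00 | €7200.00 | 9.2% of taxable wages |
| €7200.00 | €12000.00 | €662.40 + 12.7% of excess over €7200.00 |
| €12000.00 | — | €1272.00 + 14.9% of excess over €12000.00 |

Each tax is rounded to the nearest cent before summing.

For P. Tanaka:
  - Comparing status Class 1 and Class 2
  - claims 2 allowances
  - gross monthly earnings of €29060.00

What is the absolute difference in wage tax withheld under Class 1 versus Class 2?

Wage Tax (Class 1): taxable = €29060.00 − 2×€924.00 = €27212.00
  €1066.40 + 15% × (€27212.00 − €15200.00) = €1066.40 + 15% × €12012.00 = €2868.20
Wage Tax (Class 2): taxable = €29060.00 − 2×€924.00 = €27212.00
  €1272.00 + 14.9% × (€27212.00 − €12000.00) = €1272.00 + 14.9% × €15212.00 = €3538.59
Difference: |€2868.20 − €3538.59| = €670.39 (higher under Class 2)

€670.39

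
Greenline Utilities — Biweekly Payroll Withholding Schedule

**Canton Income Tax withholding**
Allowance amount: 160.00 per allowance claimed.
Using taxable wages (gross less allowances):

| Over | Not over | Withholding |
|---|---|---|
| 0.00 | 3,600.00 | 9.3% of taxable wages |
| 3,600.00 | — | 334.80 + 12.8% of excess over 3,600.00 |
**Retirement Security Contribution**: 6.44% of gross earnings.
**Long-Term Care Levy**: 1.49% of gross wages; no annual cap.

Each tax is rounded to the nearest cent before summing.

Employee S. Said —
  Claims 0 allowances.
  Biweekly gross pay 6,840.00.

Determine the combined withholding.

1,291.94

Canton Income Tax: taxable = 6,840.00
  334.80 + 12.8% × (6,840.00 − 3,600.00) = 334.80 + 12.8% × 3,240.00 = 749.52
Retirement Security Contribution: 6.44% × 6,840.00 = 440.50
Long-Term Care Levy: 1.49% × 6,840.00 = 101.92
Total: 749.52 + 440.50 + 101.92 = 1,291.94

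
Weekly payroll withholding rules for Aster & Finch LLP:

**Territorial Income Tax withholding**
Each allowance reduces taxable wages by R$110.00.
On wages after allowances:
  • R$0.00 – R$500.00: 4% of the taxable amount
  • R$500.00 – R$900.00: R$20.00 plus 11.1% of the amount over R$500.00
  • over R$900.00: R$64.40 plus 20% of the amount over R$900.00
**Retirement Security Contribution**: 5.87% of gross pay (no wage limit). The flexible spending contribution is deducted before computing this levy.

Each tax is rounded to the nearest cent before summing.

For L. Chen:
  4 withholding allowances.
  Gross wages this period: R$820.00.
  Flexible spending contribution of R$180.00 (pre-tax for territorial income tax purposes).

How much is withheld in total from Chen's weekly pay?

R$45.57

Territorial Income Tax: taxable = R$820.00 − R$180.00 − 4×R$110.00 = R$200.00
  4% × R$200.00 = R$8.00
Retirement Security Contribution: 5.87% × R$640.00 = R$37.57
Total: R$8.00 + R$37.57 = R$45.57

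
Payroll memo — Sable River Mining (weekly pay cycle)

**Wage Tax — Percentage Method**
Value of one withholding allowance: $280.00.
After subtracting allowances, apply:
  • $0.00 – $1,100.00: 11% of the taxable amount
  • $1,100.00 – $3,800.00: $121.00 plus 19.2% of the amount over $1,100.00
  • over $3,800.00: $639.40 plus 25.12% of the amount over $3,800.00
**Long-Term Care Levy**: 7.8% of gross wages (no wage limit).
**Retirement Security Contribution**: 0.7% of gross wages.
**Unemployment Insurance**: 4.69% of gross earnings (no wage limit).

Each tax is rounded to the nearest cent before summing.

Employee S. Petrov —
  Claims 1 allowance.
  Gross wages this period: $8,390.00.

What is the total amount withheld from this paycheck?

$2,828.71

Wage Tax: taxable = $8,390.00 − 1×$280.00 = $8,110.00
  $639.40 + 25.12% × ($8,110.00 − $3,800.00) = $639.40 + 25.12% × $4,310.00 = $1,722.07
Long-Term Care Levy: 7.8% × $8,390.00 = $654.42
Retirement Security Contribution: 0.7% × $8,390.00 = $58.73
Unemployment Insurance: 4.69% × $8,390.00 = $393.49
Total: $1,722.07 + $654.42 + $58.73 + $393.49 = $2,828.71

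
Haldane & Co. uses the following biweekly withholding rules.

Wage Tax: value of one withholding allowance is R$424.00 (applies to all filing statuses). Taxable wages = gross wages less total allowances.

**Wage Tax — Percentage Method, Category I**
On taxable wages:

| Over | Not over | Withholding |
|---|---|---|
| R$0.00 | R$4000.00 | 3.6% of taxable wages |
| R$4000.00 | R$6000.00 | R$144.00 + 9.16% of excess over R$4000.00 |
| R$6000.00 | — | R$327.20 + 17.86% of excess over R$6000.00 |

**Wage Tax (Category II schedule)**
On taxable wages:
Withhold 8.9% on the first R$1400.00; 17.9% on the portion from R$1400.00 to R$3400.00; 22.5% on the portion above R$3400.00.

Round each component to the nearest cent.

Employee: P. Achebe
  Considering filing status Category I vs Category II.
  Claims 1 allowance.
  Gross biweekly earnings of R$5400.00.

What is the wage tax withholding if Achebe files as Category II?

Wage Tax (Category II): taxable = R$5400.00 − 1×R$424.00 = R$4976.00
  R$482.60 + 22.5% × (R$4976.00 − R$3400.00) = R$482.60 + 22.5% × R$1576.00 = R$837.20

R$837.20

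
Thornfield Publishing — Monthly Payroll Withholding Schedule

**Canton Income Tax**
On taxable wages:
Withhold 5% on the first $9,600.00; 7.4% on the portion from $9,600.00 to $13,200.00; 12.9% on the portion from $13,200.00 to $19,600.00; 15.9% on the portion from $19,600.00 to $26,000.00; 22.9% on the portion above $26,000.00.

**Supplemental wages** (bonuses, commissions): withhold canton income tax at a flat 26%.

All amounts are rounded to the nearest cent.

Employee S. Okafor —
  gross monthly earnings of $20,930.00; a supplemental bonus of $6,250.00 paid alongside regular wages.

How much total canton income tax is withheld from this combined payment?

Canton Income Tax: taxable = $20,930.00
  $1,572.00 + 15.9% × ($20,930.00 − $19,600.00) = $1,572.00 + 15.9% × $1,330.00 = $1,783.47
Supplemental (26% flat on bonus): 26% × $6,250.00 = $1,625.00
Total canton income tax: $1,783.47 + $1,625.00 = $3,408.47

$3,408.47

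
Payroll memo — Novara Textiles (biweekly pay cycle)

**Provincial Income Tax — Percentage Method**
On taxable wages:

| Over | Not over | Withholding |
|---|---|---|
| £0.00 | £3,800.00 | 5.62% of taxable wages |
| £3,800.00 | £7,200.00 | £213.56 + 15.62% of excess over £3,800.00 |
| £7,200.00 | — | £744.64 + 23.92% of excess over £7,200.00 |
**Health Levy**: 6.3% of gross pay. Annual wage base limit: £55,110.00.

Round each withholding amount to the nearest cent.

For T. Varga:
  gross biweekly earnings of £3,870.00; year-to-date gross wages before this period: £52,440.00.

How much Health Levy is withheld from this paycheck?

£168.21

Health Levy: cap £55,110.00 − YTD £52,440.00 = £2,670.00 subject; 6.3% × £2,670.00 = £168.21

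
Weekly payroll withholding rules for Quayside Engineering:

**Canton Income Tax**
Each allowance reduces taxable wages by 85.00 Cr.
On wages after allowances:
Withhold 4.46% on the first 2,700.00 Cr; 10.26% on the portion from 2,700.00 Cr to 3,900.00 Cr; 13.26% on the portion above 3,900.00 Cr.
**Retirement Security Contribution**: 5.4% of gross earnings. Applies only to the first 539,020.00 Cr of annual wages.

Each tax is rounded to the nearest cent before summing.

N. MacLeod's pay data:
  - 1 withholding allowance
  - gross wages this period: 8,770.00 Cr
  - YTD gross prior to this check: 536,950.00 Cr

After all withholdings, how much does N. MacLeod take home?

Canton Income Tax: taxable = 8,770.00 Cr − 1×85.00 Cr = 8,685.00 Cr
  243.54 Cr + 13.26% × (8,685.00 Cr − 3,900.00 Cr) = 243.54 Cr + 13.26% × 4,785.00 Cr = 878.03 Cr
Retirement Security Contribution: cap 539,020.00 Cr − YTD 536,950.00 Cr = 2,070.00 Cr subject; 5.4% × 2,070.00 Cr = 111.78 Cr
Total withheld: 878.03 Cr + 111.78 Cr = 989.81 Cr
Net pay: 8,770.00 Cr − 989.81 Cr = 7,780.19 Cr

7,780.19 Cr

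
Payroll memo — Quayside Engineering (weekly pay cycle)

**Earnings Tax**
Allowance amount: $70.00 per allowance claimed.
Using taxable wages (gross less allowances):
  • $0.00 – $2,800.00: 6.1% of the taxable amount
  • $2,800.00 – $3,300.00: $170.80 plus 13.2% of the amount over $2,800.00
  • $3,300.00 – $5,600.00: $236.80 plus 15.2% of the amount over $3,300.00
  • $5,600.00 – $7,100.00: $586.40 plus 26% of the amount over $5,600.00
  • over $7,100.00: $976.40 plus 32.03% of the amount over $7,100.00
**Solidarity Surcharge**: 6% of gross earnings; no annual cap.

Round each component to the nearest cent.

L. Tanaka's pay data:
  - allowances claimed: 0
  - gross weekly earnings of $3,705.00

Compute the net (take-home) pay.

Earnings Tax: taxable = $3,705.00
  $236.80 + 15.2% × ($3,705.00 − $3,300.00) = $236.80 + 15.2% × $405.00 = $298.36
Solidarity Surcharge: 6% × $3,705.00 = $222.30
Total withheld: $298.36 + $222.30 = $520.66
Net pay: $3,705.00 − $520.66 = $3,184.34

$3,184.34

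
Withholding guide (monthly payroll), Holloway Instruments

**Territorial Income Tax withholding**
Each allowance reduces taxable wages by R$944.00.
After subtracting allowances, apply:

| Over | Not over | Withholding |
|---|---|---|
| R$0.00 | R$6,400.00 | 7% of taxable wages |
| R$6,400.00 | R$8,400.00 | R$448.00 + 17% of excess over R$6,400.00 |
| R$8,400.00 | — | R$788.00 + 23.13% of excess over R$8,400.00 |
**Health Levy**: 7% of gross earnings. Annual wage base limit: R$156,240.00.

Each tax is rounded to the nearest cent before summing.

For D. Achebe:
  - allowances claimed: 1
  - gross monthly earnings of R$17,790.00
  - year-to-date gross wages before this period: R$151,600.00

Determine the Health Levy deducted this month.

Health Levy: cap R$156,240.00 − YTD R$151,600.00 = R$4,640.00 subject; 7% × R$4,640.00 = R$324.80

R$324.80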